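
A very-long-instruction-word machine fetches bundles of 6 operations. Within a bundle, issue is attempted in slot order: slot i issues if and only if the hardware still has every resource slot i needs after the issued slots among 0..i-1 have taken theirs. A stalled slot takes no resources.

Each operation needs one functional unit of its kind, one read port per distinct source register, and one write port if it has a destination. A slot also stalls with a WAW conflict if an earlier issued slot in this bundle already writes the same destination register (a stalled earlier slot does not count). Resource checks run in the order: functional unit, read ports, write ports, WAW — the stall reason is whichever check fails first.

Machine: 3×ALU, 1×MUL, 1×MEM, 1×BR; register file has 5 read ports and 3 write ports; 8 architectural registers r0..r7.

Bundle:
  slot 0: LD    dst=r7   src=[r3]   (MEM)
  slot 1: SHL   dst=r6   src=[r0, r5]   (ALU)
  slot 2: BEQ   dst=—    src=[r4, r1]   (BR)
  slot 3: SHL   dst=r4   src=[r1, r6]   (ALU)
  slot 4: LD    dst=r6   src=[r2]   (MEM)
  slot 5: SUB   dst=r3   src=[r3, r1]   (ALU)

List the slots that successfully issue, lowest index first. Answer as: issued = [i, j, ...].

issued = [0, 1, 2]

  0. MEM→r7 ⇒ go  {3A/1Mu/0Ld/1B | 4r 2w}
  1. ALU→r6 ⇒ go  {2A/1Mu/0Ld/1B | 2r 1w}
  2. BR ⇒ go  {2A/1Mu/0Ld/0B | 0r 1w}
  3. ALU→r4 ⇒ no(RD_PORT)  {2A/1Mu/0Ld/0B | 0r 1w}
  4. MEM→r6 ⇒ no(FU)  {2A/1Mu/0Ld/0B | 0r 1w}
  5. ALU→r3 ⇒ no(RD_PORT)  {2A/1Mu/0Ld/0B | 0r 1w}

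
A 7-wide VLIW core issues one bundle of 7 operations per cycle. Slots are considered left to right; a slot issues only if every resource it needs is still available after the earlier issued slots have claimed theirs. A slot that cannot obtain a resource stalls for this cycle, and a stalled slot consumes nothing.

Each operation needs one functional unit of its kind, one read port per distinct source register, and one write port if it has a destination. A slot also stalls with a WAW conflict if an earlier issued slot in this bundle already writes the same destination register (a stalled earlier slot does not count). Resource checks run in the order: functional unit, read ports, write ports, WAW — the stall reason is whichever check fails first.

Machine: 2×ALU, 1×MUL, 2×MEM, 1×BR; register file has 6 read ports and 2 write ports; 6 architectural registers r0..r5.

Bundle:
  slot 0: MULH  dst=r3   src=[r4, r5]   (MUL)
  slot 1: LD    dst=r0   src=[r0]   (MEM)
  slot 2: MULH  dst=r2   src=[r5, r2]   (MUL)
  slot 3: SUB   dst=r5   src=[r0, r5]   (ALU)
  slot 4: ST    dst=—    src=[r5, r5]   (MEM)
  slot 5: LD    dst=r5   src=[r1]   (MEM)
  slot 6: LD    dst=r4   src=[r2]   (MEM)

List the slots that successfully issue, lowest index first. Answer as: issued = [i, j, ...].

  0. MUL→r3 ⇒ go  {2A/0Mu/2Ld/1B | 4r 1w}
  1. MEM→r0 ⇒ go  {2A/0Mu/1Ld/1B | 3r 0w}
  2. MUL→r2 ⇒ no(FU)  {2A/0Mu/1Ld/1B | 3r 0w}
  3. ALU→r5 ⇒ no(WR_PORT)  {2A/0Mu/1Ld/1B | 3r 0w}
  4. MEM ⇒ go  {2A/0Mu/0Ld/1B | 2r 0w}
  5. MEM→r5 ⇒ no(FU)  {2A/0Mu/0Ld/1B | 2r 0w}
  6. MEM→r4 ⇒ no(FU)  {2A/0Mu/0Ld/1B | 2r 0w}

issued = [0, 1, 4]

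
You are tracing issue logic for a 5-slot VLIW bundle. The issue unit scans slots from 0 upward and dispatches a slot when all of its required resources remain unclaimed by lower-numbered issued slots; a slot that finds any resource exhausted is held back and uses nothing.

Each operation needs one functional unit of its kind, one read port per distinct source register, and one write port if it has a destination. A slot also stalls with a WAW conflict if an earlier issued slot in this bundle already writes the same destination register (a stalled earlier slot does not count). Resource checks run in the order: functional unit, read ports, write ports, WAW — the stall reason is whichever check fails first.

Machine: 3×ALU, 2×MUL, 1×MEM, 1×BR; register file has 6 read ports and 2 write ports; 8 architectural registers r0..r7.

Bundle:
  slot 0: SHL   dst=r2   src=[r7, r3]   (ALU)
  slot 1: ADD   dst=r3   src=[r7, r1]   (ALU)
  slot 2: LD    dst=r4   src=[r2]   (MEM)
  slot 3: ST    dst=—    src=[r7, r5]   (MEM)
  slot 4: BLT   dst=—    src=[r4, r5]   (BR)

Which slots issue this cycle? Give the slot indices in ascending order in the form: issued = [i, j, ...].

(0) want 1×ALU +2rd +1wr — yes → AL2|MU2|ME1|BR1|rd4|wr1
(1) want 1×ALU +2rd +1wr — yes → AL1|MU2|ME1|BR1|rd2|wr0
(2) want 1×MEM +1rd +1wr — WR_PORT → AL1|MU2|ME1|BR1|rd2|wr0
(3) want 1×MEM +2rd +0wr — yes → AL1|MU2|ME0|BR1|rd0|wr0
(4) want 1×BR +2rd +0wr — RD_PORT → AL1|MU2|ME0|BR1|rd0|wr0

issued = [0, 1, 3]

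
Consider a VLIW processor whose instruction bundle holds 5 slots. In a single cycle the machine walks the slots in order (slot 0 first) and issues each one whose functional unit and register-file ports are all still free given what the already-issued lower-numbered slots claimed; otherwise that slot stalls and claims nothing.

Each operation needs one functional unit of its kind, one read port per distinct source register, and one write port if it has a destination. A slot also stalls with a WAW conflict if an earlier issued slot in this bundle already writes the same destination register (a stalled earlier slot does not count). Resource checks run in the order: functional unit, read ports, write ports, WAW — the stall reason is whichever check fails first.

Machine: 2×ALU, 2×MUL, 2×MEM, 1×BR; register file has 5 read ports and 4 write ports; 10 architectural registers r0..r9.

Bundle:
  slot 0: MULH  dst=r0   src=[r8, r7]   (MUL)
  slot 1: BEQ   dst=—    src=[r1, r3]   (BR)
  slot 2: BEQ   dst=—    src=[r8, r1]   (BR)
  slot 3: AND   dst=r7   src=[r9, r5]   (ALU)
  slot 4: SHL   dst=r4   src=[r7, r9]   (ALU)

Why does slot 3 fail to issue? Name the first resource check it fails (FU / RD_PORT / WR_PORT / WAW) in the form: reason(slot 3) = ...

reason(slot 3) = RD_PORT

#0 MUL src=r8,r7 dispatched  <A:2 Mu:1 Ld:2 B:1 rd:3 wr:3>
#1 BR src=r1,r3 dispatched  <A:2 Mu:1 Ld:2 B:0 rd:1 wr:3>
#2 BR src=r8,r1 held:FU  <A:2 Mu:1 Ld:2 B:0 rd:1 wr:3>
#3 ALU src=r9,r5 held:RD_PORT  <A:2 Mu:1 Ld:2 B:0 rd:1 wr:3>
#4 ALU src=r7,r9 held:RD_PORT  <A:2 Mu:1 Ld:2 B:0 rd:1 wr:3>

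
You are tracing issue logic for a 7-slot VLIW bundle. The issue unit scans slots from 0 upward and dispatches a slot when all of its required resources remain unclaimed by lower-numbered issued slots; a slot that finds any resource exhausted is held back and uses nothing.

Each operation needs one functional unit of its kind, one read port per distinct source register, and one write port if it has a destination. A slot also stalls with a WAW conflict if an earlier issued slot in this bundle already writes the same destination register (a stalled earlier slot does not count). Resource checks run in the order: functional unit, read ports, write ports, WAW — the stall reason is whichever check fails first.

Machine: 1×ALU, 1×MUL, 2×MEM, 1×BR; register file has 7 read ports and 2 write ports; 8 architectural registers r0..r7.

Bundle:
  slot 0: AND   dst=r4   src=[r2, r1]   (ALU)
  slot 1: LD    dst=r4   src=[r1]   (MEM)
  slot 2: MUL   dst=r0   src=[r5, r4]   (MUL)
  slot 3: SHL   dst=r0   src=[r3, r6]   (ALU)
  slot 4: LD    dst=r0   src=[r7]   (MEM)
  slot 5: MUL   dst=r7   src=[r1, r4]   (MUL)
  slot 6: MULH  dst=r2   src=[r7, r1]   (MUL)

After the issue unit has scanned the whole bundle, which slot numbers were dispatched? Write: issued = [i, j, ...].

issued = [0, 2]

(0) want 1×ALU +2rd +1wr — yes → AL0|MU1|ME2|BR1|rd5|wr1
(1) want 1×MEM +1rd +1wr — WAW → AL0|MU1|ME2|BR1|rd5|wr1
(2) want 1×MUL +2rd +1wr — yes → AL0|MU0|ME2|BR1|rd3|wr0
(3) want 1×ALU +2rd +1wr — FU → AL0|MU0|ME2|BR1|rd3|wr0
(4) want 1×MEM +1rd +1wr — WR_PORT → AL0|MU0|ME2|BR1|rd3|wr0
(5) want 1×MUL +2rd +1wr — FU → AL0|MU0|ME2|BR1|rd3|wr0
(6) want 1×MUL +2rd +1wr — FU → AL0|MU0|ME2|BR1|rd3|wr0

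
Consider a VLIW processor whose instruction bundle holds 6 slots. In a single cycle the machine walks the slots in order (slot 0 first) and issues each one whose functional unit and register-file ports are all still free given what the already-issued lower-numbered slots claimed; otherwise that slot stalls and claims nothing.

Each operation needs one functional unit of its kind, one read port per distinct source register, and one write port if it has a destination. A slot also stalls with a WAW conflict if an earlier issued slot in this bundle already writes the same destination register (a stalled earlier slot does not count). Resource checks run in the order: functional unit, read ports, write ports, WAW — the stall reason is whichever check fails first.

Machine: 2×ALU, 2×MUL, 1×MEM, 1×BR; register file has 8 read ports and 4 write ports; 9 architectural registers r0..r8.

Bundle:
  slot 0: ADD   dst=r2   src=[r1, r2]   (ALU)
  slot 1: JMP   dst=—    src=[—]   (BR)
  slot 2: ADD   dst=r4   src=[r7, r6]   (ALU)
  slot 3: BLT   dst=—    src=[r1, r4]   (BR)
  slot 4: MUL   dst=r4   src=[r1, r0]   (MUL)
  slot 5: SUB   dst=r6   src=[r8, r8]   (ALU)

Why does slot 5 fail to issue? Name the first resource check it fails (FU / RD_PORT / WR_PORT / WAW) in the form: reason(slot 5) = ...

reason(slot 5) = FU

slot 0 (ALU): ISSUE — free A1,Mu2,Ld1,B1 rp6 wp3
slot 1 (BR): ISSUE — free A1,Mu2,Ld1,B0 rp6 wp3
slot 2 (ALU): ISSUE — free A0,Mu2,Ld1,B0 rp4 wp2
slot 3 (BR): stall FU — free A0,Mu2,Ld1,B0 rp4 wp2
slot 4 (MUL): stall WAW — free A0,Mu2,Ld1,B0 rp4 wp2
slot 5 (ALU): stall FU — free A0,Mu2,Ld1,B0 rp4 wp2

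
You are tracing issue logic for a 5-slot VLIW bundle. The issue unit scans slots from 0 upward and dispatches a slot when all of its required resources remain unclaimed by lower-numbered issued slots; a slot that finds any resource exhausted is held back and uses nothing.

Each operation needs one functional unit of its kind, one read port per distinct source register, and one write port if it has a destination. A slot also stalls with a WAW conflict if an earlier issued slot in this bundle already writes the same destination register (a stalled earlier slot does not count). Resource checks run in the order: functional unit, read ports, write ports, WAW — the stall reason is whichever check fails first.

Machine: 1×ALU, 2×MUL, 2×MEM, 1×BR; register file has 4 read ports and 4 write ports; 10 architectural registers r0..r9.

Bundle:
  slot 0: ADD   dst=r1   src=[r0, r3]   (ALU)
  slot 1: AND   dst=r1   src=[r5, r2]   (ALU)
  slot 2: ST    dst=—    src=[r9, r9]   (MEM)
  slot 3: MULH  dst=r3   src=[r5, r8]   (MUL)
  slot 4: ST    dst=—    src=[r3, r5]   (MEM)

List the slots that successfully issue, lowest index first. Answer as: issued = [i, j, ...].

issued = [0, 2]

(0) want 1×ALU +2rd +1wr — yes → AL0|MU2|ME2|BR1|rd2|wr3
(1) want 1×ALU +2rd +1wr — FU → AL0|MU2|ME2|BR1|rd2|wr3
(2) want 1×MEM +1rd +0wr — yes → AL0|MU2|ME1|BR1|rd1|wr3
(3) want 1×MUL +2rd +1wr — RD_PORT → AL0|MU2|ME1|BR1|rd1|wr3
(4) want 1×MEM +2rd +0wr — RD_PORT → AL0|MU2|ME1|BR1|rd1|wr3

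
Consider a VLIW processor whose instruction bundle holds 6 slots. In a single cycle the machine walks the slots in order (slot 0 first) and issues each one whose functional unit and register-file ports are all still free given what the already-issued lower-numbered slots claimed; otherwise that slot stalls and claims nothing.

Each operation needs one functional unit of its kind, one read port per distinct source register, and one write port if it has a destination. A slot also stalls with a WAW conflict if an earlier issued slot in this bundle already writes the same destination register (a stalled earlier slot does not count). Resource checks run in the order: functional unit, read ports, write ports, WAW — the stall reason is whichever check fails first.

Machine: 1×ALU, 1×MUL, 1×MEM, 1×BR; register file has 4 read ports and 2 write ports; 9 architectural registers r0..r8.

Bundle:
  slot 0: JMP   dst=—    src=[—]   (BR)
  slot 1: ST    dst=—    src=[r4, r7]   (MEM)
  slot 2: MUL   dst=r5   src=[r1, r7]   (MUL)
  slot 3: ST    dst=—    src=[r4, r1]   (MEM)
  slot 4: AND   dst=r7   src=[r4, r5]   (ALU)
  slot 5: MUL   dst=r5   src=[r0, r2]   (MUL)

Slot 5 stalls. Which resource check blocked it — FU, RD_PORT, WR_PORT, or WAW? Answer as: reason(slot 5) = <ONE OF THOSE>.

[0] BR needs rd=0 wr=0: ok; after: ALU=1 MUL=1 MEM=1 BR=0, R=4, W=2
[1] MEM needs rd=2 wr=0: ok; after: ALU=1 MUL=1 MEM=0 BR=0, R=2, W=2
[2] MUL needs rd=2 wr=1: ok; after: ALU=1 MUL=0 MEM=0 BR=0, R=0, W=1
[3] MEM needs rd=2 wr=0: FU; after: ALU=1 MUL=0 MEM=0 BR=0, R=0, W=1
[4] ALU needs rd=2 wr=1: RD_PORT; after: ALU=1 MUL=0 MEM=0 BR=0, R=0, W=1
[5] MUL needs rd=2 wr=1: FU; after: ALU=1 MUL=0 MEM=0 BR=0, R=0, W=1

reason(slot 5) = FU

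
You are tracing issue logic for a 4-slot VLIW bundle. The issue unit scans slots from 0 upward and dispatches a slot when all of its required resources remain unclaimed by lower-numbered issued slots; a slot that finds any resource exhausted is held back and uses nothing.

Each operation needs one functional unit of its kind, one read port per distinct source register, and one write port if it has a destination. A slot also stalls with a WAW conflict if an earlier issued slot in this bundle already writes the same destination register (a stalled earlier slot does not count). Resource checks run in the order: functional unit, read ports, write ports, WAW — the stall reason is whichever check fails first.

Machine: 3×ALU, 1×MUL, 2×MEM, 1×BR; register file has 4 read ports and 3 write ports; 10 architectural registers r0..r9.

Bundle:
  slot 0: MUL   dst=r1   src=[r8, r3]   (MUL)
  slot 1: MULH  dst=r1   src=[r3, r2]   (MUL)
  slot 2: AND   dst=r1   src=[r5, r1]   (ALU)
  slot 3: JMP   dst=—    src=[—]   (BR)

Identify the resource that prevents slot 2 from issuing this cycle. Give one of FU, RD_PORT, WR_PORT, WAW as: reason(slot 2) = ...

(0) want 1×MUL +2rd +1wr — yes → AL3|MU0|ME2|BR1|rd2|wr2
(1) want 1×MUL +2rd +1wr — FU → AL3|MU0|ME2|BR1|rd2|wr2
(2) want 1×ALU +2rd +1wr — WAW → AL3|MU0|ME2|BR1|rd2|wr2
(3) want 1×BR +0rd +0wr — yes → AL3|MU0|ME2|BR0|rd2|wr2

reason(slot 2) = WAW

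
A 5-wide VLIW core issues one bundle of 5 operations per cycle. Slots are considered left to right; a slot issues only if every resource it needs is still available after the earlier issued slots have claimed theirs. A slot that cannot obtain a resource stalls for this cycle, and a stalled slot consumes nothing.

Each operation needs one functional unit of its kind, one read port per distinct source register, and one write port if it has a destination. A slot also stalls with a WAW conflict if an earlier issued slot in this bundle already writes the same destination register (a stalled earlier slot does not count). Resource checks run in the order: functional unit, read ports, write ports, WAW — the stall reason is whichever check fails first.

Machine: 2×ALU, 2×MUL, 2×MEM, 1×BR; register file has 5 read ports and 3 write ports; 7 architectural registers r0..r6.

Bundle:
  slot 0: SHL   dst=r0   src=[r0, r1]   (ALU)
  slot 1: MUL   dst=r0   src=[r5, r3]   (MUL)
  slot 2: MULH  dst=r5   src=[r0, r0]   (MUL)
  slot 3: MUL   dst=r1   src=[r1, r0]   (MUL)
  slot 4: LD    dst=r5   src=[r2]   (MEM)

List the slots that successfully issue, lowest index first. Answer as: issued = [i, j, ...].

#0 ALU src=r0,r1 dispatched  <A:1 Mu:2 Ld:2 B:1 rd:3 wr:2>
#1 MUL src=r5,r3 held:WAW  <A:1 Mu:2 Ld:2 B:1 rd:3 wr:2>
#2 MUL src=r0,r0 dispatched  <A:1 Mu:1 Ld:2 B:1 rd:2 wr:1>
#3 MUL src=r1,r0 dispatched  <A:1 Mu:0 Ld:2 B:1 rd:0 wr:0>
#4 MEM src=r2 held:RD_PORT  <A:1 Mu:0 Ld:2 B:1 rd:0 wr:0>

issued = [0, 2, 3]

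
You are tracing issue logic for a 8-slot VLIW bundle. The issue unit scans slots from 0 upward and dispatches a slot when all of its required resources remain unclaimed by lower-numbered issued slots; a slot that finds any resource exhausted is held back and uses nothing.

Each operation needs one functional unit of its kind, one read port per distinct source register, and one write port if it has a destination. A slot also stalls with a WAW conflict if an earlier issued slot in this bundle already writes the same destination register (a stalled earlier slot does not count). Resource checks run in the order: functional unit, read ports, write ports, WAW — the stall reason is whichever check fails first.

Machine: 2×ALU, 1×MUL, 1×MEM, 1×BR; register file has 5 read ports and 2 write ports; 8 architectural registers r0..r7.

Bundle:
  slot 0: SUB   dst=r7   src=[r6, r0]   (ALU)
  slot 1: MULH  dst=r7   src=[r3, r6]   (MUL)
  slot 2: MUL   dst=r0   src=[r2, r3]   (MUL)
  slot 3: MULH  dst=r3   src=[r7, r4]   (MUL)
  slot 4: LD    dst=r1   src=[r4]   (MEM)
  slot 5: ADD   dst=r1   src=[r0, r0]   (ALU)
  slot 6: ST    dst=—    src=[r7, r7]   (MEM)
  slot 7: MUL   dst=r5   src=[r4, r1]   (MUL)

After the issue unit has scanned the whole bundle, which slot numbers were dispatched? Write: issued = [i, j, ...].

(0) want 1×ALU +2rd +1wr — yes → AL1|MU1|ME1|BR1|rd3|wr1
(1) want 1×MUL +2rd +1wr — WAW → AL1|MU1|ME1|BR1|rd3|wr1
(2) want 1×MUL +2rd +1wr — yes → AL1|MU0|ME1|BR1|rd1|wr0
(3) want 1×MUL +2rd +1wr — FU → AL1|MU0|ME1|BR1|rd1|wr0
(4) want 1×MEM +1rd +1wr — WR_PORT → AL1|MU0|ME1|BR1|rd1|wr0
(5) want 1×ALU +1rd +1wr — WR_PORT → AL1|MU0|ME1|BR1|rd1|wr0
(6) want 1×MEM +1rd +0wr — yes → AL1|MU0|ME0|BR1|rd0|wr0
(7) want 1×MUL +2rd +1wr — FU → AL1|MU0|ME0|BR1|rd0|wr0

issued = [0, 2, 6]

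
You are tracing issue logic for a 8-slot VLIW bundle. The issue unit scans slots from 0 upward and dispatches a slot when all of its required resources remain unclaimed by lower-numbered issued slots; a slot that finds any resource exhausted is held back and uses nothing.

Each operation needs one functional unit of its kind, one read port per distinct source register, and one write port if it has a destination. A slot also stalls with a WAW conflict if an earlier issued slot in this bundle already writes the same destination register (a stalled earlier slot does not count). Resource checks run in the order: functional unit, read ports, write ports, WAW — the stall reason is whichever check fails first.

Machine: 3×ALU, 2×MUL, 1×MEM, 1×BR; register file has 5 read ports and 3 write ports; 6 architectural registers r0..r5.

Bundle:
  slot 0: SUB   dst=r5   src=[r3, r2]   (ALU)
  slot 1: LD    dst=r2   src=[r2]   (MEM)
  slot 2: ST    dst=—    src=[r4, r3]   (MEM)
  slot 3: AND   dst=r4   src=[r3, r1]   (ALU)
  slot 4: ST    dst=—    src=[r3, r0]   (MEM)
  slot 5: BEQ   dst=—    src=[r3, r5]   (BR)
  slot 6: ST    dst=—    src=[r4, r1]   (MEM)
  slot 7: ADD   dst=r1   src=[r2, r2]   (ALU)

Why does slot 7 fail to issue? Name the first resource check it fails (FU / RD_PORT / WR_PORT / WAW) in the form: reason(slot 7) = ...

reason(slot 7) = RD_PORT

#0 ALU src=r3,r2 dispatched  <A:2 Mu:2 Ld:1 B:1 rd:3 wr:2>
#1 MEM src=r2 dispatched  <A:2 Mu:2 Ld:0 B:1 rd:2 wr:1>
#2 MEM src=r4,r3 held:FU  <A:2 Mu:2 Ld:0 B:1 rd:2 wr:1>
#3 ALU src=r3,r1 dispatched  <A:1 Mu:2 Ld:0 B:1 rd:0 wr:0>
#4 MEM src=r3,r0 held:FU  <A:1 Mu:2 Ld:0 B:1 rd:0 wr:0>
#5 BR src=r3,r5 held:RD_PORT  <A:1 Mu:2 Ld:0 B:1 rd:0 wr:0>
#6 MEM src=r4,r1 held:FU  <A:1 Mu:2 Ld:0 B:1 rd:0 wr:0>
#7 ALU src=r2,r2 held:RD_PORT  <A:1 Mu:2 Ld:0 B:1 rd:0 wr:0>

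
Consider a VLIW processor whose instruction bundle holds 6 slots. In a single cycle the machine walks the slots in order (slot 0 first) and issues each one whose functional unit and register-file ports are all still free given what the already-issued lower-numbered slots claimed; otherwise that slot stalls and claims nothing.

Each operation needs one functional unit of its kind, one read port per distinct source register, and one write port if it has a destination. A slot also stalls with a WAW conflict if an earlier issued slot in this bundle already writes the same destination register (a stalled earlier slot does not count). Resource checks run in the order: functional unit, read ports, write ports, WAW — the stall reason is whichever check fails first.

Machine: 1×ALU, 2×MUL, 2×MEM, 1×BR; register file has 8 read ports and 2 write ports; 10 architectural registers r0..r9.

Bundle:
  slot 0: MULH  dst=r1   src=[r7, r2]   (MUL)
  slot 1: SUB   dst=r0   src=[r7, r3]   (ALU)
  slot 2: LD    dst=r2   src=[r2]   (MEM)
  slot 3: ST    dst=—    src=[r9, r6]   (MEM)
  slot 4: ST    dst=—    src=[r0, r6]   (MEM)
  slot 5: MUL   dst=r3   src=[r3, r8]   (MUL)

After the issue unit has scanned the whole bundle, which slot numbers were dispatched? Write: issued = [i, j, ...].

issued = [0, 1, 3, 4]

(0) want 1×MUL +2rd +1wr — yes → AL1|MU1|ME2|BR1|rd6|wr1
(1) want 1×ALU +2rd +1wr — yes → AL0|MU1|ME2|BR1|rd4|wr0
(2) want 1×MEM +1rd +1wr — WR_PORT → AL0|MU1|ME2|BR1|rd4|wr0
(3) want 1×MEM +2rd +0wr — yes → AL0|MU1|ME1|BR1|rd2|wr0
(4) want 1×MEM +2rd +0wr — yes → AL0|MU1|ME0|BR1|rd0|wr0
(5) want 1×MUL +2rd +1wr — RD_PORT → AL0|MU1|ME0|BR1|rd0|wr0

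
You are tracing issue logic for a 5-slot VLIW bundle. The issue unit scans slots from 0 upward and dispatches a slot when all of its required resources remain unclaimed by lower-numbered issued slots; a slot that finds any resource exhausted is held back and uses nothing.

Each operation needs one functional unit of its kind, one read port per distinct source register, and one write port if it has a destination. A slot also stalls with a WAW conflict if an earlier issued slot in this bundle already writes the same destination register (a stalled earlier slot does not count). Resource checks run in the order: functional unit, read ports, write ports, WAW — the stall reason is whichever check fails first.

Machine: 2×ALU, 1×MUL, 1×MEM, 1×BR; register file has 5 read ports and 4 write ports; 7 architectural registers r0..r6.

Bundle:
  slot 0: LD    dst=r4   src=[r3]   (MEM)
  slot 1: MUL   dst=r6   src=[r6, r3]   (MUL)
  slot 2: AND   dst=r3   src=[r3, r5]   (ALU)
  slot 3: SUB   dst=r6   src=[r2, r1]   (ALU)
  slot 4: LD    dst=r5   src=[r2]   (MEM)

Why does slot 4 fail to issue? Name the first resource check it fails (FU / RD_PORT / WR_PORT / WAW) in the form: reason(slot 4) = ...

reason(slot 4) = FU

  0. MEM→r4 ⇒ go  {2A/1Mu/0Ld/1B | 4r 3w}
  1. MUL→r6 ⇒ go  {2A/0Mu/0Ld/1B | 2r 2w}
  2. ALU→r3 ⇒ go  {1A/0Mu/0Ld/1B | 0r 1w}
  3. ALU→r6 ⇒ no(RD_PORT)  {1A/0Mu/0Ld/1B | 0r 1w}
  4. MEM→r5 ⇒ no(FU)  {1A/0Mu/0Ld/1B | 0r 1w}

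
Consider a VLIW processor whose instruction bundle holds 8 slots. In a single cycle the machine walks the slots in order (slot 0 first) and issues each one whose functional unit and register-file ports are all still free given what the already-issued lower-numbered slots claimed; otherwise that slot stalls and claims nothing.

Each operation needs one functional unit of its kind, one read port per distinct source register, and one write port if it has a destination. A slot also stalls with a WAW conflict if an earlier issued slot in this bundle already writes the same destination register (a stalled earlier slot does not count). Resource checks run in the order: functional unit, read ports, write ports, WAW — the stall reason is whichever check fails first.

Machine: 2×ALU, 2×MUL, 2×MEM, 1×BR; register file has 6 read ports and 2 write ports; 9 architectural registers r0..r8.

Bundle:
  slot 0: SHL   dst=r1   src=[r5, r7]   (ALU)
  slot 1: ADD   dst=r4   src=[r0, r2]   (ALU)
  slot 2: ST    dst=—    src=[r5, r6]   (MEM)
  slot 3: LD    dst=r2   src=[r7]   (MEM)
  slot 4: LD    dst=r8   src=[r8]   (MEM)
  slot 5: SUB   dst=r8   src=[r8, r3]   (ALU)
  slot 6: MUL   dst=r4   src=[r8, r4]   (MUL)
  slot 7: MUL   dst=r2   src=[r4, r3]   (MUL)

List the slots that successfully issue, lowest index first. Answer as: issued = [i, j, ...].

[0] ALU needs rd=2 wr=1: ok; after: ALU=1 MUL=2 MEM=2 BR=1, R=4, W=1
[1] ALU needs rd=2 wr=1: ok; after: ALU=0 MUL=2 MEM=2 BR=1, R=2, W=0
[2] MEM needs rd=2 wr=0: ok; after: ALU=0 MUL=2 MEM=1 BR=1, R=0, W=0
[3] MEM needs rd=1 wr=1: RD_PORT; after: ALU=0 MUL=2 MEM=1 BR=1, R=0, W=0
[4] MEM needs rd=1 wr=1: RD_PORT; after: ALU=0 MUL=2 MEM=1 BR=1, R=0, W=0
[5] ALU needs rd=2 wr=1: FU; after: ALU=0 MUL=2 MEM=1 BR=1, R=0, W=0
[6] MUL needs rd=2 wr=1: RD_PORT; after: ALU=0 MUL=2 MEM=1 BR=1, R=0, W=0
[7] MUL needs rd=2 wr=1: RD_PORT; after: ALU=0 MUL=2 MEM=1 BR=1, R=0, W=0

issued = [0, 1, 2]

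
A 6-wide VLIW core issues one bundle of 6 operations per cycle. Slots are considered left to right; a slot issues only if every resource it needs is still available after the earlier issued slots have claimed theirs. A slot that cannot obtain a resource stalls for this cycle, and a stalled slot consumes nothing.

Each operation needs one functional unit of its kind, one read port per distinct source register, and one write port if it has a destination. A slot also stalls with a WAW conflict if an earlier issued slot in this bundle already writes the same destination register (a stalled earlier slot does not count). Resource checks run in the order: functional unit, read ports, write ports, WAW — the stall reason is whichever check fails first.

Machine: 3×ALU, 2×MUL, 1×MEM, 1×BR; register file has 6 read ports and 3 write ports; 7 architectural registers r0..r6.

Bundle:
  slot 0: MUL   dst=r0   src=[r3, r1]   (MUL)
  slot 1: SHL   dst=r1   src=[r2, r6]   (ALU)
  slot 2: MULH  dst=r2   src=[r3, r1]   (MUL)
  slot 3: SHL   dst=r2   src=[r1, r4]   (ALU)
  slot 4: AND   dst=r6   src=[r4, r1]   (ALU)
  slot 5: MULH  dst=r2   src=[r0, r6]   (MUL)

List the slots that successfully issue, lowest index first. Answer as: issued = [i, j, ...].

issued = [0, 1, 2]

[0] MUL needs rd=2 wr=1: ok; after: ALU=3 MUL=1 MEM=1 BR=1, R=4, W=2
[1] ALU needs rd=2 wr=1: ok; after: ALU=2 MUL=1 MEM=1 BR=1, R=2, W=1
[2] MUL needs rd=2 wr=1: ok; after: ALU=2 MUL=0 MEM=1 BR=1, R=0, W=0
[3] ALU needs rd=2 wr=1: RD_PORT; after: ALU=2 MUL=0 MEM=1 BR=1, R=0, W=0
[4] ALU needs rd=2 wr=1: RD_PORT; after: ALU=2 MUL=0 MEM=1 BR=1, R=0, W=0
[5] MUL needs rd=2 wr=1: FU; after: ALU=2 MUL=0 MEM=1 BR=1, R=0, W=0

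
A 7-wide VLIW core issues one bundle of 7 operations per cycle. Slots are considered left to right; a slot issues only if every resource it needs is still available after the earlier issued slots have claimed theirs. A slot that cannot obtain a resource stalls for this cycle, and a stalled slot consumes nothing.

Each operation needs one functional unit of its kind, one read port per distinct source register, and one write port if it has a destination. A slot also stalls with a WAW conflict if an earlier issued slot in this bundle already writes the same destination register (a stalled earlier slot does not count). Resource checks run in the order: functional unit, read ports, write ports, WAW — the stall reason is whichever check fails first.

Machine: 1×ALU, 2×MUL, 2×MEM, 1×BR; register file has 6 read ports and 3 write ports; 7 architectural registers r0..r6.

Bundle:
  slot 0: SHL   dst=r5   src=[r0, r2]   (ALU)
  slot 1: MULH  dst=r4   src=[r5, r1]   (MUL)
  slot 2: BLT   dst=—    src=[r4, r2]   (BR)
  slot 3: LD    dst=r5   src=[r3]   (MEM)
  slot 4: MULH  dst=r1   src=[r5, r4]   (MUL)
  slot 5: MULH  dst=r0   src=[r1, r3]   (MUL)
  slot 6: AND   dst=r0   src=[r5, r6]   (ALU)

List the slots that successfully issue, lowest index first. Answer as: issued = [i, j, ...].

  0. ALU→r5 ⇒ go  {0A/2Mu/2Ld/1B | 4r 2w}
  1. MUL→r4 ⇒ go  {0A/1Mu/2Ld/1B | 2r 1w}
  2. BR ⇒ go  {0A/1Mu/2Ld/0B | 0r 1w}
  3. MEM→r5 ⇒ no(RD_PORT)  {0A/1Mu/2Ld/0B | 0r 1w}
  4. MUL→r1 ⇒ no(RD_PORT)  {0A/1Mu/2Ld/0B | 0r 1w}
  5. MUL→r0 ⇒ no(RD_PORT)  {0A/1Mu/2Ld/0B | 0r 1w}
  6. ALU→r0 ⇒ no(FU)  {0A/1Mu/2Ld/0B | 0r 1w}

issued = [0, 1, 2]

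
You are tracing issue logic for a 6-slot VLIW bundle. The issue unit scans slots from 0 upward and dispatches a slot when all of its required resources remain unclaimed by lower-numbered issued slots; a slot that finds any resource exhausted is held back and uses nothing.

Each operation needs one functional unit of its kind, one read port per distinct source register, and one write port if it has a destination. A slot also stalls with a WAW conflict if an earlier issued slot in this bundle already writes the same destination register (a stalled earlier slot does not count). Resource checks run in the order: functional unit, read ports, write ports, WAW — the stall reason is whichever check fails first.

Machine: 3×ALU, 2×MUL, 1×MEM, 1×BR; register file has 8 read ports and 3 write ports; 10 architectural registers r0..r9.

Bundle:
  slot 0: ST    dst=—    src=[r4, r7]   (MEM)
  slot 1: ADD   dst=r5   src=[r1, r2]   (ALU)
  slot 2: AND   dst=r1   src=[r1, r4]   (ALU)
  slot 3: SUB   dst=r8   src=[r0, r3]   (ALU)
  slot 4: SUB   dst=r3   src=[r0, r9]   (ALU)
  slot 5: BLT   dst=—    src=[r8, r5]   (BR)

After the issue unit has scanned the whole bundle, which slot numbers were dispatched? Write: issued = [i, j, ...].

issued = [0, 1, 2, 3]

(0) want 1×MEM +2rd +0wr — yes → AL3|MU2|ME0|BR1|rd6|wr3
(1) want 1×ALU +2rd +1wr — yes → AL2|MU2|ME0|BR1|rd4|wr2
(2) want 1×ALU +2rd +1wr — yes → AL1|MU2|ME0|BR1|rd2|wr1
(3) want 1×ALU +2rd +1wr — yes → AL0|MU2|ME0|BR1|rd0|wr0
(4) want 1×ALU +2rd +1wr — FU → AL0|MU2|ME0|BR1|rd0|wr0
(5) want 1×BR +2rd +0wr — RD_PORT → AL0|MU2|ME0|BR1|rd0|wr0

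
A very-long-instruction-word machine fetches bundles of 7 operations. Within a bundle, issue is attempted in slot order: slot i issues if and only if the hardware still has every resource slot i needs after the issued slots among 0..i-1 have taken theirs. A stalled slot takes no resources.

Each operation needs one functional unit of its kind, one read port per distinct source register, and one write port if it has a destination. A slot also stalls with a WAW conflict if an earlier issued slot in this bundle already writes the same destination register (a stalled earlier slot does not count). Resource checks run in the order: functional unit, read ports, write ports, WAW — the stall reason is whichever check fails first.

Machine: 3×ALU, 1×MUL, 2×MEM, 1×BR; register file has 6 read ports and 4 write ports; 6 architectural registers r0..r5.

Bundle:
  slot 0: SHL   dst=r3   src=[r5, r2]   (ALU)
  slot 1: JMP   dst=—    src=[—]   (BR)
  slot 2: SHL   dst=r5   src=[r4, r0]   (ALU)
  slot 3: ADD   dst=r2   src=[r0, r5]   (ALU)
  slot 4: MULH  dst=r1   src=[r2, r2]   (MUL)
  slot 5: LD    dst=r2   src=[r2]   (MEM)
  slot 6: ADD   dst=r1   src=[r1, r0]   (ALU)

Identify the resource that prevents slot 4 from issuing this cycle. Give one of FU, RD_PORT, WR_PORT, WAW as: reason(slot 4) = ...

reason(slot 4) = RD_PORT

#0 ALU src=r5,r2 dispatched  <A:2 Mu:1 Ld:2 B:1 rd:4 wr:3>
#1 BR src=- dispatched  <A:2 Mu:1 Ld:2 B:0 rd:4 wr:3>
#2 ALU src=r4,r0 dispatched  <A:1 Mu:1 Ld:2 B:0 rd:2 wr:2>
#3 ALU src=r0,r5 dispatched  <A:0 Mu:1 Ld:2 B:0 rd:0 wr:1>
#4 MUL src=r2,r2 held:RD_PORT  <A:0 Mu:1 Ld:2 B:0 rd:0 wr:1>
#5 MEM src=r2 held:RD_PORT  <A:0 Mu:1 Ld:2 B:0 rd:0 wr:1>
#6 ALU src=r1,r0 held:FU  <A:0 Mu:1 Ld:2 B:0 rd:0 wr:1>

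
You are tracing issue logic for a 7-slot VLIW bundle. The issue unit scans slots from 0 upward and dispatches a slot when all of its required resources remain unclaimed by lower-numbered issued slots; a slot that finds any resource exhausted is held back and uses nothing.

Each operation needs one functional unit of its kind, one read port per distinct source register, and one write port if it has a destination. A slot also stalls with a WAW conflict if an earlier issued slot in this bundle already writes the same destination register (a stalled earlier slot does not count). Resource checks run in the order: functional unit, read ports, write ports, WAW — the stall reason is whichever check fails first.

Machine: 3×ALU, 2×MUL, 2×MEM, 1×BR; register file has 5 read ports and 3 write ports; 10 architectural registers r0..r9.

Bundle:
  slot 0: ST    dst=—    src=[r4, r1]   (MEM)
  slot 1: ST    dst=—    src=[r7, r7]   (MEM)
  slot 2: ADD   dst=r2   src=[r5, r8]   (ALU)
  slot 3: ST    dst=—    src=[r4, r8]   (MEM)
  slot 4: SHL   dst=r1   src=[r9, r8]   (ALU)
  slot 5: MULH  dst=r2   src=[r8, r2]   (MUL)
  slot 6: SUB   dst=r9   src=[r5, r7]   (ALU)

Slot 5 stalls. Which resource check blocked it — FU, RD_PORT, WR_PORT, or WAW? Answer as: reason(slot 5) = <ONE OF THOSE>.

slot 0 (MEM): ISSUE — free A3,Mu2,Ld1,B1 rp3 wp3
slot 1 (MEM): ISSUE — free A3,Mu2,Ld0,B1 rp2 wp3
slot 2 (ALU): ISSUE — free A2,Mu2,Ld0,B1 rp0 wp2
slot 3 (MEM): stall FU — free A2,Mu2,Ld0,B1 rp0 wp2
slot 4 (ALU): stall RD_PORT — free A2,Mu2,Ld0,B1 rp0 wp2
slot 5 (MUL): stall RD_PORT — free A2,Mu2,Ld0,B1 rp0 wp2
slot 6 (ALU): stall RD_PORT — free A2,Mu2,Ld0,B1 rp0 wp2

reason(slot 5) = RD_PORT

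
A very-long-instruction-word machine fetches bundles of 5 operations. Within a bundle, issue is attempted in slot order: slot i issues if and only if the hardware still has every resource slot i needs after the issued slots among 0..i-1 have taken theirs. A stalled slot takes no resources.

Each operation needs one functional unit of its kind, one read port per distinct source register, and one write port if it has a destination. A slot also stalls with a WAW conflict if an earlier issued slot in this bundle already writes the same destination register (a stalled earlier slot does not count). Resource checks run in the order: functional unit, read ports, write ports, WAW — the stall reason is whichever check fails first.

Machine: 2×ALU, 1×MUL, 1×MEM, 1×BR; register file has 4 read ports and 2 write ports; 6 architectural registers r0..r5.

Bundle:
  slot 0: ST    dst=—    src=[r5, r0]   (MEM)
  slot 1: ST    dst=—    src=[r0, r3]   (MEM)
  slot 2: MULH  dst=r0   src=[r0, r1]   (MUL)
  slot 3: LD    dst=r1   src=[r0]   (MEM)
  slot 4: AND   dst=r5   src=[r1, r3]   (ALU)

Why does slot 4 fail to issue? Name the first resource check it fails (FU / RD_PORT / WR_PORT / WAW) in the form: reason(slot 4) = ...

(0) want 1×MEM +2rd +0wr — yes → AL2|MU1|ME0|BR1|rd2|wr2
(1) want 1×MEM +2rd +0wr — FU → AL2|MU1|ME0|BR1|rd2|wr2
(2) want 1×MUL +2rd +1wr — yes → AL2|MU0|ME0|BR1|rd0|wr1
(3) want 1×MEM +1rd +1wr — FU → AL2|MU0|ME0|BR1|rd0|wr1
(4) want 1×ALU +2rd +1wr — RD_PORT → AL2|MU0|ME0|BR1|rd0|wr1

reason(slot 4) = RD_PORT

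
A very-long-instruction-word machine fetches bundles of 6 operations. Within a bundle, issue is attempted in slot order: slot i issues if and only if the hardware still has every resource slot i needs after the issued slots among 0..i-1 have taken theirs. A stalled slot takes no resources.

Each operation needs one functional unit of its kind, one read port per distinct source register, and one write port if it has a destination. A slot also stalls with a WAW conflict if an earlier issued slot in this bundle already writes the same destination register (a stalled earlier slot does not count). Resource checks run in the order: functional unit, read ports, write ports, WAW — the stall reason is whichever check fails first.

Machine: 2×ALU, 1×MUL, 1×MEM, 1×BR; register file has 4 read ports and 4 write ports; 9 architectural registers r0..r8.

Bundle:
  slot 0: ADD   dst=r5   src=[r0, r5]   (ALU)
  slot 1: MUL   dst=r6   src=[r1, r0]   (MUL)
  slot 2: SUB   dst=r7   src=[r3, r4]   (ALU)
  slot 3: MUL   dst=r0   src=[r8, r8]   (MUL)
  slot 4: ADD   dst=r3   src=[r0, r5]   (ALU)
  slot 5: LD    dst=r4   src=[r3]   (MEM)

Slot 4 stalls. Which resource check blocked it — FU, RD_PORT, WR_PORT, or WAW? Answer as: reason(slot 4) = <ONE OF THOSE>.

reason(slot 4) = RD_PORT

slot 0 (ALU): ISSUE — free A1,Mu1,Ld1,B1 rp2 wp3
slot 1 (MUL): ISSUE — free A1,Mu0,Ld1,B1 rp0 wp2
slot 2 (ALU): stall RD_PORT — free A1,Mu0,Ld1,B1 rp0 wp2
slot 3 (MUL): stall FU — free A1,Mu0,Ld1,B1 rp0 wp2
slot 4 (ALU): stall RD_PORT — free A1,Mu0,Ld1,B1 rp0 wp2
slot 5 (MEM): stall RD_PORT — free A1,Mu0,Ld1,B1 rp0 wp2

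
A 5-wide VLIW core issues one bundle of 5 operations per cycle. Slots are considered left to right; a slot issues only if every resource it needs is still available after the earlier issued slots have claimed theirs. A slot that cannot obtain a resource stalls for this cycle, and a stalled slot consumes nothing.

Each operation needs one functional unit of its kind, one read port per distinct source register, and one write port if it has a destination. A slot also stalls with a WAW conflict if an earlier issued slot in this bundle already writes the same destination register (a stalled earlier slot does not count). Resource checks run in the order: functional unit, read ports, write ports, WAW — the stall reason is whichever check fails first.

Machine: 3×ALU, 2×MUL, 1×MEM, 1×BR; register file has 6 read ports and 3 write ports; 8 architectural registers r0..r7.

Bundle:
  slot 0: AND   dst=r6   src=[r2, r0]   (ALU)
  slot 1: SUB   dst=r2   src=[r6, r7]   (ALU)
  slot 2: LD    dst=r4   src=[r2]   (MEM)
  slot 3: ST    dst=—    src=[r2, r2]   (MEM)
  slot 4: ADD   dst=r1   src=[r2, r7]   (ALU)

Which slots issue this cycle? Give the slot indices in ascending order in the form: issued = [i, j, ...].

slot 0 (ALU): ISSUE — free A2,Mu2,Ld1,B1 rp4 wp2
slot 1 (ALU): ISSUE — free A1,Mu2,Ld1,B1 rp2 wp1
slot 2 (MEM): ISSUE — free A1,Mu2,Ld0,B1 rp1 wp0
slot 3 (MEM): stall FU — free A1,Mu2,Ld0,B1 rp1 wp0
slot 4 (ALU): stall RD_PORT — free A1,Mu2,Ld0,B1 rp1 wp0

issued = [0, 1, 2]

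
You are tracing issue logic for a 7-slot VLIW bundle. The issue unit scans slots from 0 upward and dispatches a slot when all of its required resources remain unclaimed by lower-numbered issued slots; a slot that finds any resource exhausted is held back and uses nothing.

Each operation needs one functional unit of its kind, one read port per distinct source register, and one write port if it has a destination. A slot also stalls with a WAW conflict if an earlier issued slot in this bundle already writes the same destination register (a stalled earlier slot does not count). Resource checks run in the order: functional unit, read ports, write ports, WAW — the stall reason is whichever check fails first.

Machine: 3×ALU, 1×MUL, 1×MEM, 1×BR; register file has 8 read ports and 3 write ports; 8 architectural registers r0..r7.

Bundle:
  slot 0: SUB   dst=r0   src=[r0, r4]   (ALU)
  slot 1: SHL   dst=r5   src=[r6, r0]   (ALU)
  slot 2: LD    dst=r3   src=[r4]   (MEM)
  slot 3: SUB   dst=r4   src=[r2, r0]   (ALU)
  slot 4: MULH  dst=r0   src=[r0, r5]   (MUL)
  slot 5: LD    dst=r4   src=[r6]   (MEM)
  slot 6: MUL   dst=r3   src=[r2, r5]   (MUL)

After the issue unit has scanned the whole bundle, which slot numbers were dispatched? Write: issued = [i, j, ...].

  0. ALU→r0 ⇒ go  {2A/1Mu/1Ld/1B | 6r 2w}
  1. ALU→r5 ⇒ go  {1A/1Mu/1Ld/1B | 4r 1w}
  2. MEM→r3 ⇒ go  {1A/1Mu/0Ld/1B | 3r 0w}
  3. ALU→r4 ⇒ no(WR_PORT)  {1A/1Mu/0Ld/1B | 3r 0w}
  4. MUL→r0 ⇒ no(WR_PORT)  {1A/1Mu/0Ld/1B | 3r 0w}
  5. MEM→r4 ⇒ no(FU)  {1A/1Mu/0Ld/1B | 3r 0w}
  6. MUL→r3 ⇒ no(WR_PORT)  {1A/1Mu/0Ld/1B | 3r 0w}

issued = [0, 1, 2]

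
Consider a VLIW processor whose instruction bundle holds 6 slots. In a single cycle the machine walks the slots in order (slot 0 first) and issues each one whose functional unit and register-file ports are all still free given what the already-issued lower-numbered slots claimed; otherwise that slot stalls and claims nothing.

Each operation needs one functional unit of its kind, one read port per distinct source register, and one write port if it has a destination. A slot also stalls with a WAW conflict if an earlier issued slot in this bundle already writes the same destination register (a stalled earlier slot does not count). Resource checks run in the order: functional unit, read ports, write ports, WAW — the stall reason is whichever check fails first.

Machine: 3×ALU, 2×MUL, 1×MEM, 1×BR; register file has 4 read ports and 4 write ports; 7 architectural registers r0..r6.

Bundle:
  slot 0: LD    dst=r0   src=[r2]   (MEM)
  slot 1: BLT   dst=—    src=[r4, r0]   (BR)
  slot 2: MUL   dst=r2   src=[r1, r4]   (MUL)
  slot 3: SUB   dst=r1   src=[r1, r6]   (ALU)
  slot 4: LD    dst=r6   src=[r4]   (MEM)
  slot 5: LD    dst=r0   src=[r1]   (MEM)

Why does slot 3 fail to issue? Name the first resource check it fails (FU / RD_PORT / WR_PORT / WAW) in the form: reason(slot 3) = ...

reason(slot 3) = RD_PORT

  0. MEM→r0 ⇒ go  {3A/2Mu/0Ld/1B | 3r 3w}
  1. BR ⇒ go  {3A/2Mu/0Ld/0B | 1r 3w}
  2. MUL→r2 ⇒ no(RD_PORT)  {3A/2Mu/0Ld/0B | 1r 3w}
  3. ALU→r1 ⇒ no(RD_PORT)  {3A/2Mu/0Ld/0B | 1r 3w}
  4. MEM→r6 ⇒ no(FU)  {3A/2Mu/0Ld/0B | 1r 3w}
  5. MEM→r0 ⇒ no(FU)  {3A/2Mu/0Ld/0B | 1r 3w}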